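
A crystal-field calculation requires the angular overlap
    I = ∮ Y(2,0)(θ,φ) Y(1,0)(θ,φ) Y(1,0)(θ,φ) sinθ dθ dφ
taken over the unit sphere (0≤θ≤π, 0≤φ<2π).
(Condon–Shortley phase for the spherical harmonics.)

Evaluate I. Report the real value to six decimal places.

0.252313

Rules hold: Σm=0, L=4 even, 1≤1≤3.
N = 5·3·3 = 45
Δ = 2!·2!·0!/5! = 1/30
Racah Σ t=1..1: t=1:−1/1 = -1/1
⇒ 3j(2 1 1; 0 0 0)² = 2/15, sgn +1
(m-triple is (0,0,0) — same symbol as above.)
4πI² = N·(3j₀)²·(3jₘ)² = 4/5
I = +1·√(0.8/4π) = 0.25231325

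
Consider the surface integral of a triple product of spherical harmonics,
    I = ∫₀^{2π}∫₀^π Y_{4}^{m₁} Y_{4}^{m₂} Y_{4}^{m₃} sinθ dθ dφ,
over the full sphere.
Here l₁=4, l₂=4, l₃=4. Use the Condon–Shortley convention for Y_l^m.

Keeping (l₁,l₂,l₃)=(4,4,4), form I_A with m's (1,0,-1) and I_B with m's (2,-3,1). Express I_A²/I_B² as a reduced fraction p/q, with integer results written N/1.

81/70

l's match ⇒ only the (l;m) 3-j factors differ between A and B.
A: triangle coeff Δ(4,4,4) = 1/450450; Σ_t [0,3]: t=0:+1/3456 t=1:−1/144 t=2:+1/96 t=3:−1/864 = 1/384; (3j)²=9/2002 [(4 4 4; 1 0 -1)], sign=-1
B: triangle coeff Δ(4,4,4) = 1/450450; Σ_t [0,1]: t=0:+1/576 t=1:−1/864 = 1/1728; (3j)²=5/1287 [(4 4 4; 2 -3 1)], sign=-1
I_A²/I_B² = (9/2002)/(5/1287) = 81/70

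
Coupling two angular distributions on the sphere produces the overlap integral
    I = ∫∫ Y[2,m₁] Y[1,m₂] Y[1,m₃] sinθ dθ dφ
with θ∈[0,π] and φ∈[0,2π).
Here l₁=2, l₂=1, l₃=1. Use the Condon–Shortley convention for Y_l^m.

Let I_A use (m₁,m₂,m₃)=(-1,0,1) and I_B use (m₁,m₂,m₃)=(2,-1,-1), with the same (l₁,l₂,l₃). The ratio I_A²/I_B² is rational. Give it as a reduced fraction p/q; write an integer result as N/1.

1/2

Shared (l₁,l₂,l₃)=(2,1,1): N and (l;000)² cancel in I_A²/I_B².
A: Δ = 2!·2!·0!/5! = 1/30; Racah Σ t=1..1: t=1:−1/2 = -1/2; ⇒ 3j(2 1 1; -1 0 1)² = 1/10, sgn -1
B: Δ = 2!·2!·0!/5! = 1/30; Racah Σ t=0..0: t=0:+1/4 = 1/4; ⇒ 3j(2 1 1; 2 -1 -1)² = 1/5, sgn +1
I_A²/I_B² = (1/10)/(1/5) = 1/2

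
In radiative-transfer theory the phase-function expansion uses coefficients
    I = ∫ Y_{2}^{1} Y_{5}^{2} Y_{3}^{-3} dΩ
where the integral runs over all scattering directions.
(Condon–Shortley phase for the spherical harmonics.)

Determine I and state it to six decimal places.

m-sum 0 ✓  L=10 even ✓  3≤3≤7 ✓
Π(2lᵢ+1) = 5×11×7 = 385
triangle coeff Δ(2,5,3) = 1/2310
Σ_t [2,2]: t=2:+1/144 = 1/144
(3j)²=10/231 [(2 5 3; 0 0 0)], sign=-1
Σ_t [1,1]: t=1:−1/4320 = -1/4320
(3j)²=1/330 [(2 5 3; 1 2 -3)], sign=-1
⇒ 4πI² = 5/99
I = (+1)√(5/99/(4π)) = 0.06339609

0.063396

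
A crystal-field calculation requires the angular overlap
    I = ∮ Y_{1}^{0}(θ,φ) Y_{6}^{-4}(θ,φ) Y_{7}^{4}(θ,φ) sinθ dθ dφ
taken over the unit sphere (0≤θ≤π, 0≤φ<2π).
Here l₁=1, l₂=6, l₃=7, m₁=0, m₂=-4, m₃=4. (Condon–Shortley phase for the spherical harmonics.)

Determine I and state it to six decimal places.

0.201000

m-sum 0 ✓  L=14 even ✓  5≤7≤7 ✓
Π(2lᵢ+1) = 3×13×15 = 585
triangle coeff Δ(1,6,7) = 1/1365
Σ_t [0,0]: t=0:+1/518400 = 1/518400
(3j)²=7/195 [(1 6 7; 0 0 0)], sign=-1
Σ_t [0,0]: t=0:+1/7257600 = 1/7257600
(3j)²=11/455 [(1 6 7; 0 -4 4)], sign=-1
⇒ 4πI² = 33/65
I = (+1)√(33/65/(4π)) = 0.20099968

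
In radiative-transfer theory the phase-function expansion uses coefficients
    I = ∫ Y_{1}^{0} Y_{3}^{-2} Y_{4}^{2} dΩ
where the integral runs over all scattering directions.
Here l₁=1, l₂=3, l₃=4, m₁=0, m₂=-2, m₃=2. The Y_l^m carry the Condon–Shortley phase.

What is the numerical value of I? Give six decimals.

0.213244

m-sum 0 ✓  L=8 even ✓  2≤4≤4 ✓
Π(2lᵢ+1) = 3×7×9 = 189
triangle coeff Δ(1,3,4) = 1/252
Σ_t [0,0]: t=0:+1/36 = 1/36
(3j)²=4/63 [(1 3 4; 0 0 0)], sign=+1
Σ_t [0,0]: t=0:+1/120 = 1/120
(3j)²=1/21 [(1 3 4; 0 -2 2)], sign=+1
⇒ 4πI² = 4/7
I = (+1)√(4/7/(4π)) = 0.21324362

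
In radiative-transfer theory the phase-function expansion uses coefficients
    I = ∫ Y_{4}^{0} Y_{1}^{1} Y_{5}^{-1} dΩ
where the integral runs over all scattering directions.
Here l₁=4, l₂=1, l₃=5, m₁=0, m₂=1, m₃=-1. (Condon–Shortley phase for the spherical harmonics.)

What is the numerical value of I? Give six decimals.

m-sum 0 ✓  L=10 even ✓  3≤5≤5 ✓
Π(2lᵢ+1) = 9×3×11 = 297
triangle coeff Δ(4,1,5) = 1/495
Σ_t [0,0]: t=0:+1/576 = 1/576
(3j)²=5/99 [(4 1 5; 0 0 0)], sign=-1
Σ_t [0,0]: t=0:+1/1152 = 1/1152
(3j)²=1/33 [(4 1 5; 0 1 -1)], sign=+1
⇒ 4πI² = 5/11
I = (-1)√(5/11/(4π)) = -0.19018827

-0.190188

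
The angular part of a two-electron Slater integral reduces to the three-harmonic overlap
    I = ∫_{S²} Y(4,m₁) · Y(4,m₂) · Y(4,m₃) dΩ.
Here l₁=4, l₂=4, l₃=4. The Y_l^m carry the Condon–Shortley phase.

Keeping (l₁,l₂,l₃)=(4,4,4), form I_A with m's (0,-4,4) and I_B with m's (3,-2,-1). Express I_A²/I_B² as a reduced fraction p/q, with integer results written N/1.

14/5

l's match ⇒ only the (l;m) 3-j factors differ between A and B.
A: triangle coeff Δ(4,4,4) = 1/450450; Σ_t [0,0]: t=0:+1/13824 = 1/13824; (3j)²=14/1287 [(4 4 4; 0 -4 4)], sign=+1
B: triangle coeff Δ(4,4,4) = 1/450450; Σ_t [0,1]: t=0:+1/576 t=1:−1/864 = 1/1728; (3j)²=5/1287 [(4 4 4; 3 -2 -1)], sign=-1
I_A²/I_B² = (14/1287)/(5/1287) = 14/5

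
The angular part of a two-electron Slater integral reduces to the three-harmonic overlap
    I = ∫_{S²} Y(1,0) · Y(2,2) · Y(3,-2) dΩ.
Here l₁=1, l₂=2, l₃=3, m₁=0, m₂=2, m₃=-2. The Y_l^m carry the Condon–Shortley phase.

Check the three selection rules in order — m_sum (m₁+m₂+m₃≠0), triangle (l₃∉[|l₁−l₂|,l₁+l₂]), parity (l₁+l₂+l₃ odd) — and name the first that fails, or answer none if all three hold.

none

m₁+m₂+m₃ = 0 + 2 − 2 = 0  ✓
triangle: |1−2|=1 ≤ l₃=3 ≤ 1+2=3  ✓
parity: l₁+l₂+l₃ = 6 is even  ✓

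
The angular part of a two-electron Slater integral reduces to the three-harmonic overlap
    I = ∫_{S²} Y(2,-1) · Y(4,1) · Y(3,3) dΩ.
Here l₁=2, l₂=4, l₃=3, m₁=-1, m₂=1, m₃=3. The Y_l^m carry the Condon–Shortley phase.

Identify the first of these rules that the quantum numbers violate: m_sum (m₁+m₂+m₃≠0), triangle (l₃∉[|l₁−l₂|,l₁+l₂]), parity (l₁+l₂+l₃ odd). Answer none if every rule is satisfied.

m₁+m₂+m₃ = -1 + 1 + 3 = 3  ✗
triangle: |2−4|=2 ≤ l₃=3 ≤ 2+4=6
parity: l₁+l₂+l₃ = 9 is odd

m_sum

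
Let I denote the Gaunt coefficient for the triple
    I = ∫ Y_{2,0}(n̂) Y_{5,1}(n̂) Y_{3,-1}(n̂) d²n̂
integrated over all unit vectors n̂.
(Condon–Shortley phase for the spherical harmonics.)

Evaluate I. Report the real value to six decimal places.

-0.227318

Checks pass: Σm=0; 10 even; l₃=3∈[3,7].
(2·2+1)(2·5+1)(2·3+1) = 385
Δ: 4! 0! 6! / 11! → 1/2310
sum: t=2:+1/144 = 1/144
3j²(2 5 3; 0 0 0) = Δ·Π!·Σ² = 10/231  (sign -1)
sum: t=2:+1/192 = 1/192
3j²(2 5 3; 0 1 -1) = Δ·Π!·Σ² = 3/77  (sign +1)
combine: 4πI² = 385·10/231·3/77 = 50/77
take √, sign -1: I = -0.22731846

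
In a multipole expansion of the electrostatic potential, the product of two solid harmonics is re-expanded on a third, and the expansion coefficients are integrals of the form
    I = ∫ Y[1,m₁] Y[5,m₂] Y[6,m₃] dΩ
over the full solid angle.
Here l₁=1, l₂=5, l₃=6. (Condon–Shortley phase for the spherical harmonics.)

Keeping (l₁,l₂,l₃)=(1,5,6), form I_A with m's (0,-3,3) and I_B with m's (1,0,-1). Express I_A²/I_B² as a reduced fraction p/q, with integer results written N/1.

9/7

l's match ⇒ only the (l;m) 3-j factors differ between A and B.
A: triangle coeff Δ(1,5,6) = 1/858; Σ_t [0,0]: t=0:+1/80640 = 1/80640; (3j)²=9/286 [(1 5 6; 0 -3 3)], sign=-1
B: triangle coeff Δ(1,5,6) = 1/858; Σ_t [0,0]: t=0:+1/28800 = 1/28800; (3j)²=7/286 [(1 5 6; 1 0 -1)], sign=-1
I_A²/I_B² = (9/286)/(7/286) = 9/7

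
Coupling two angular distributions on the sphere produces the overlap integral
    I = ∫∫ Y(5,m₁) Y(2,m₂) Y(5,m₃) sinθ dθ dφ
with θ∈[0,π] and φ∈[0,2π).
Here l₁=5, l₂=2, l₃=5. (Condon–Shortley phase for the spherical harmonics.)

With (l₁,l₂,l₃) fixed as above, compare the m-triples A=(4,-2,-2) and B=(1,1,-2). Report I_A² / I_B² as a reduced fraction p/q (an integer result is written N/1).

Shared (l₁,l₂,l₃)=(5,2,5): N and (l;000)² cancel in I_A²/I_B².
A: Δ = 2!·8!·2!/13! = 1/38610; Racah Σ t=0..0: t=0:+1/20160 = 1/20160; ⇒ 3j(5 2 5; 4 -2 -2)² = 12/715, sgn -1
B: Δ = 2!·8!·2!/13! = 1/38610; Racah Σ t=1..2: t=1:−1/1440 t=2:+1/2880 = -1/2880; ⇒ 3j(5 2 5; 1 1 -2)² = 7/715, sgn +1
I_A²/I_B² = (12/715)/(7/715) = 12/7

12/7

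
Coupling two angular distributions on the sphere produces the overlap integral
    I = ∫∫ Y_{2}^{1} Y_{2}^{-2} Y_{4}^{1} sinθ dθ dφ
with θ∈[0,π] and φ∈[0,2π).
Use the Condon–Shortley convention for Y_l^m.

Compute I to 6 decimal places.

Checks pass: Σm=0; 8 even; l₃=4∈[0,4].
(2·2+1)(2·2+1)(2·4+1) = 225
Δ: 0! 4! 4! / 9! → 1/630
sum: t=0:+1/16 = 1/16
3j²(2 2 4; 0 0 0) = Δ·Π!·Σ² = 2/35  (sign +1)
sum: t=0:+1/144 = 1/144
3j²(2 2 4; 1 -2 1) = Δ·Π!·Σ² = 1/126  (sign -1)
combine: 4πI² = 225·2/35·1/126 = 5/49
take √, sign -1: I = -0.09011188

-0.090112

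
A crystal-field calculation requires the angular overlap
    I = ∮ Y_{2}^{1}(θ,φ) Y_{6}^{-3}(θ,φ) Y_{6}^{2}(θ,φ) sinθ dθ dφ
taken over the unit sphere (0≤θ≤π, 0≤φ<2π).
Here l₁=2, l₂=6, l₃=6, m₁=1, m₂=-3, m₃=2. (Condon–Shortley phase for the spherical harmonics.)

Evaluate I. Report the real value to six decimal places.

-0.140463

Rules hold: Σm=0, L=14 even, 4≤6≤8.
N = 5·13·13 = 845
Δ = 2!·2!·10!/15! = 1/90090
Racah Σ t=0..2: t=0:+1/69120 t=1:−1/14400 t=2:+1/69120 = -7/172800
⇒ 3j(2 6 6; 0 0 0)² = 14/715, sgn -1
Racah Σ t=0..1: t=0:+1/60480 t=1:−1/161280 = 1/96768
⇒ 3j(2 6 6; 1 -3 2)² = 15/1001, sgn +1
4πI² = N·(3j₀)²·(3jₘ)² = 30/121
I = -1·√(0.247934/4π) = -0.14046335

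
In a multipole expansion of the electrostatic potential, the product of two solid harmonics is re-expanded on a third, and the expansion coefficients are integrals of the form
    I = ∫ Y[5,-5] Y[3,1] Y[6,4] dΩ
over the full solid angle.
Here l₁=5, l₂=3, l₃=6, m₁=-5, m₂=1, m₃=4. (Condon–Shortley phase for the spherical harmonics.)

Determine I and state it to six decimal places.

Checks pass: Σm=0; 14 even; l₃=6∈[2,8].
(2·5+1)(2·3+1)(2·6+1) = 1001
Δ: 2! 8! 4! / 15! → 1/675675
sum: t=0:+1/8640 t=1:−1/2304 t=2:+1/8640 = -7/34560
3j²(5 3 6; 0 0 0) = Δ·Π!·Σ² = 7/429  (sign -1)
sum: t=2:+1/322560 = 1/322560
3j²(5 3 6; -5 1 4) = Δ·Π!·Σ² = 18/1001  (sign +1)
combine: 4πI² = 1001·7/429·18/1001 = 42/143
take √, sign -1: I = -0.15288036

-0.152880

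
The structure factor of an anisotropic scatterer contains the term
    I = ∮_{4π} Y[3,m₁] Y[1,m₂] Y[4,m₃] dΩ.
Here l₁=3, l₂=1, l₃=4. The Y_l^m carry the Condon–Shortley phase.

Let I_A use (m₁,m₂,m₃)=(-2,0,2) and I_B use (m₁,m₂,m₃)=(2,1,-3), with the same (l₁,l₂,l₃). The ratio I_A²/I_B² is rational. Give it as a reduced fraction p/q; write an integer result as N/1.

Shared (l₁,l₂,l₃)=(3,1,4): N and (l;000)² cancel in I_A²/I_B².
A: Δ = 0!·6!·2!/9! = 1/252; Racah Σ t=0..0: t=0:+1/120 = 1/120; ⇒ 3j(3 1 4; -2 0 2)² = 1/21, sgn +1
B: Δ = 0!·6!·2!/9! = 1/252; Racah Σ t=0..0: t=0:+1/240 = 1/240; ⇒ 3j(3 1 4; 2 1 -3)² = 1/12, sgn -1
I_A²/I_B² = (1/21)/(1/12) = 4/7

4/7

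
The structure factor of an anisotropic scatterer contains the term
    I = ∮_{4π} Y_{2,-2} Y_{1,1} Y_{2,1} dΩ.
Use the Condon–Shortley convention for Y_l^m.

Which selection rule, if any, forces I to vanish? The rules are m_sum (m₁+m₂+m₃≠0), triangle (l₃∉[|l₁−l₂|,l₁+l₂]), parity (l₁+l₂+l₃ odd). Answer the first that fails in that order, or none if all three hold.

azimuthal sum: -2 + 1 + 1 = 0  ✓
1 ≤ 2 ≤ 3 (triangle on l)  ✓
L = 2 + 1 + 2 = 5 (odd)  ✗

parity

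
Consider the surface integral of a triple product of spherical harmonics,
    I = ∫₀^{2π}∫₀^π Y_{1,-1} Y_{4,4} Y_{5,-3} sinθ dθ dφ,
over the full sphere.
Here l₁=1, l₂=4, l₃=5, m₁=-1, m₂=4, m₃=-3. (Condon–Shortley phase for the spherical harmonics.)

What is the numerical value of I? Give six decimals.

-0.049106

m-sum 0 ✓  L=10 even ✓  3≤5≤5 ✓
Π(2lᵢ+1) = 3×9×11 = 297
triangle coeff Δ(1,4,5) = 1/495
Σ_t [0,0]: t=0:+1/576 = 1/576
(3j)²=5/99 [(1 4 5; 0 0 0)], sign=-1
Σ_t [0,0]: t=0:+1/80640 = 1/80640
(3j)²=1/495 [(1 4 5; -1 4 -3)], sign=+1
⇒ 4πI² = 1/33
I = (-1)√(1/33/(4π)) = -0.04910640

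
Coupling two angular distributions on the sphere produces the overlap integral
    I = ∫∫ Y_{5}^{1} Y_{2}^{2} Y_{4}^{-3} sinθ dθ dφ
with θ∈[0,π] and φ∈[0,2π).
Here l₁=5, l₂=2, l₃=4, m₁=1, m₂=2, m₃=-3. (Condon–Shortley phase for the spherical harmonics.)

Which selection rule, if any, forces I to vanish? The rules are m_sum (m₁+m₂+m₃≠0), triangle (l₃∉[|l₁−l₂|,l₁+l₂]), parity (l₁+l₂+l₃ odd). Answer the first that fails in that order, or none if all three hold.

parity

m₁+m₂+m₃ = 1 + 2 − 3 = 0  ✓
triangle: |5−2|=3 ≤ l₃=4 ≤ 5+2=7  ✓
parity: l₁+l₂+l₃ = 11 is odd  ✗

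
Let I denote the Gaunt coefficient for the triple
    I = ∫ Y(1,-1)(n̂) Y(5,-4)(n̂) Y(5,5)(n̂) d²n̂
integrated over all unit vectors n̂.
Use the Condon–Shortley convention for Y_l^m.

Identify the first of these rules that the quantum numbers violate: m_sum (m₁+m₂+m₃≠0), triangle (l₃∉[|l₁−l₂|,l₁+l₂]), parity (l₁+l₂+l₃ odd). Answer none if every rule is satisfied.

azimuthal sum: -1 − 4 + 5 = 0  ✓
4 ≤ 5 ≤ 6 (triangle on l)  ✓
L = 1 + 5 + 5 = 11 (odd)  ✗

parity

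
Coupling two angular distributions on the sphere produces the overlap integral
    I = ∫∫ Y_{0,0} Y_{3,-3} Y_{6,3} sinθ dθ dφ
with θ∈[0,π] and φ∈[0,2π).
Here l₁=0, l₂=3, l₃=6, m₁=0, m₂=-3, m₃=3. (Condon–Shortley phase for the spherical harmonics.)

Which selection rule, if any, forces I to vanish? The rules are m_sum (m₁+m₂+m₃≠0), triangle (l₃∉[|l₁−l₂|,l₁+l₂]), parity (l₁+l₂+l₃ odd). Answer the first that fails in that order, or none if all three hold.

azimuthal sum: 0 − 3 + 3 = 0  ✓
3 ≤ 6 ≤ 3 (triangle on l)  ✗
L = 0 + 3 + 6 = 9 (odd)

triangle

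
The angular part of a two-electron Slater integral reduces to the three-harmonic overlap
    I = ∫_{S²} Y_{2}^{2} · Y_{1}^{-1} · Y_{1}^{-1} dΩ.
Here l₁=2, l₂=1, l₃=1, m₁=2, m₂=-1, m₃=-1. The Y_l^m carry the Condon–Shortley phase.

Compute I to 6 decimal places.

0.309019

Checks pass: Σm=0; 4 even; l₃=1∈[1,3].
(2·2+1)(2·1+1)(2·1+1) = 45
Δ: 2! 2! 0! / 5! → 1/30
sum: t=1:−1/1 = -1/1
3j²(2 1 1; 0 0 0) = Δ·Π!·Σ² = 2/15  (sign +1)
sum: t=0:+1/4 = 1/4
3j²(2 1 1; 2 -1 -1) = Δ·Π!·Σ² = 1/5  (sign +1)
combine: 4πI² = 45·2/15·1/5 = 6/5
take √, sign +1: I = 0.30901936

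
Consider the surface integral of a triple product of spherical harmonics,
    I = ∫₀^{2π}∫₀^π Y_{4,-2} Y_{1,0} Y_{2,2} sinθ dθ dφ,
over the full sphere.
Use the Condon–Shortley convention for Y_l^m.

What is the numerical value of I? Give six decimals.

0.000000

l₃=2 ∉ [3,5] — triangle fails ⇒ I = 0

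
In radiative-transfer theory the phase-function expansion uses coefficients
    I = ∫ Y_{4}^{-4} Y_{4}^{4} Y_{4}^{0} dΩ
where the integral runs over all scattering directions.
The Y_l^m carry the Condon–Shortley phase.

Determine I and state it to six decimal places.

0.106525

Rules hold: Σm=0, L=12 even, 0≤4≤8.
N = 9·9·9 = 729
Δ = 4!·4!·4!/13! = 1/450450
Racah Σ t=0..4: t=0:+1/13824 t=1:−1/216 t=2:+1/64 t=3:−1/216 t=4:+1/13824 = 5/768
⇒ 3j(4 4 4; 0 0 0)² = 18/1001, sgn +1
Racah Σ t=4..4: t=4:+1/13824 = 1/13824
⇒ 3j(4 4 4; -4 4 0)² = 14/1287, sgn +1
4πI² = N·(3j₀)²·(3jₘ)² = 2916/20449
I = +1·√(0.142599/4π) = 0.10652531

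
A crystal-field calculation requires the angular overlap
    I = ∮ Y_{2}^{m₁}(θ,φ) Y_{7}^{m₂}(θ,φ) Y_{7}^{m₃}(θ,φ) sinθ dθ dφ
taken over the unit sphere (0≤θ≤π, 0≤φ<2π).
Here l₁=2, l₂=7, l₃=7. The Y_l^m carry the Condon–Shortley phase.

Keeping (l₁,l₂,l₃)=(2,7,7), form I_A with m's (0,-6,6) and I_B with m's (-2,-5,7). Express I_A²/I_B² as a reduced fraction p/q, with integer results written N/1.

l's match ⇒ only the (l;m) 3-j factors differ between A and B.
A: triangle coeff Δ(2,7,7) = 1/185640; Σ_t [0,1]: t=0:+1/159667200 t=1:−1/479001600 = 1/239500800; (3j)²=26/1785 [(2 7 7; 0 -6 6)], sign=-1
B: triangle coeff Δ(2,7,7) = 1/185640; Σ_t [2,2]: t=2:+1/1916006400 = 1/1916006400; (3j)²=1/340 [(2 7 7; -2 -5 7)], sign=+1
I_A²/I_B² = (26/1785)/(1/340) = 104/21

104/21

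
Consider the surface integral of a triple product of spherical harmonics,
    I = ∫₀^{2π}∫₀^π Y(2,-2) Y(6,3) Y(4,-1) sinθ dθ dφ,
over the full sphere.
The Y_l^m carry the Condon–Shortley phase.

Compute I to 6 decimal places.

Checks pass: Σm=0; 12 even; l₃=4∈[4,8].
(2·2+1)(2·6+1)(2·4+1) = 585
Δ: 4! 0! 8! / 13! → 1/6435
sum: t=2:+1/2304 = 1/2304
3j²(2 6 4; 0 0 0) = Δ·Π!·Σ² = 5/143  (sign +1)
sum: t=4:+1/17280 = 1/17280
3j²(2 6 4; -2 3 -1) = Δ·Π!·Σ² = 14/715  (sign -1)
combine: 4πI² = 585·5/143·14/715 = 630/1573
take √, sign -1: I = -0.17852580

-0.178526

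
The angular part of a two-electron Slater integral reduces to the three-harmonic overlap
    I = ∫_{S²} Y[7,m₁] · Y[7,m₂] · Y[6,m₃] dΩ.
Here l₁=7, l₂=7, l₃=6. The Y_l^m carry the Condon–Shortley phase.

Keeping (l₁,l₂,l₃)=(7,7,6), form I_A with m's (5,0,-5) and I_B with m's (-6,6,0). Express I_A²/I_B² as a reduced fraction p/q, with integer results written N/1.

150/169

l's match ⇒ only the (l;m) 3-j factors differ between A and B.
A: triangle coeff Δ(7,7,6) = 1/2444321880; Σ_t [1,2]: t=1:−1/435456000 t=2:+1/124416000 = 1/174182400; (3j)²=55/4199 [(7 7 6; 5 0 -5)], sign=-1
B: triangle coeff Δ(7,7,6) = 1/2444321880; Σ_t [7,8]: t=7:−1/2612736000 t=8:+1/580608000 = 1/746496000; (3j)²=143/9690 [(7 7 6; -6 6 0)], sign=+1
I_A²/I_B² = (55/4199)/(143/9690) = 150/169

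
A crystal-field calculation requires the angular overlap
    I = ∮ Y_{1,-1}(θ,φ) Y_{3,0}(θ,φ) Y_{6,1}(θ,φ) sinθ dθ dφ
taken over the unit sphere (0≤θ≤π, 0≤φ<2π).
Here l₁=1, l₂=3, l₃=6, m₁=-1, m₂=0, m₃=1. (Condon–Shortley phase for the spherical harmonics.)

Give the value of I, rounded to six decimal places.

|1−3|≤6≤1+3 violated ⇒ I = 0

0.000000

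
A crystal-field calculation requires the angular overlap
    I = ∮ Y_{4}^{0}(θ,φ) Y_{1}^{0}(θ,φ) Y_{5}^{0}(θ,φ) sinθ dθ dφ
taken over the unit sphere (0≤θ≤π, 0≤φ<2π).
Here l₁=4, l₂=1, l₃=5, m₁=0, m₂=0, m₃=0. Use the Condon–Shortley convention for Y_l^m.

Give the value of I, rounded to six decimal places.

0.245532

Checks pass: Σm=0; 10 even; l₃=5∈[3,5].
(2·4+1)(2·1+1)(2·5+1) = 297
Δ: 0! 8! 2! / 11! → 1/495
sum: t=0:+1/576 = 1/576
3j²(4 1 5; 0 0 0) = Δ·Π!·Σ² = 5/99  (sign -1)
(m-triple is (0,0,0) — same symbol as above.)
combine: 4πI² = 297·5/99·5/99 = 25/33
take √, sign +1: I = 0.24553200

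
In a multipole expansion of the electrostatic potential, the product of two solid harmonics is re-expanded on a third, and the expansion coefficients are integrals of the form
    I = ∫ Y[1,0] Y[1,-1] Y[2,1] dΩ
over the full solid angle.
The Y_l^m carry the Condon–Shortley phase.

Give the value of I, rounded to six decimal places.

-0.218510

Rules hold: Σm=0, L=4 even, 0≤2≤2.
N = 3·3·5 = 45
Δ = 0!·2!·2!/5! = 1/30
Racah Σ t=0..0: t=0:+1/1 = 1/1
⇒ 3j(1 1 2; 0 0 0)² = 2/15, sgn +1
Racah Σ t=0..0: t=0:+1/2 = 1/2
⇒ 3j(1 1 2; 0 -1 1)² = 1/10, sgn -1
4πI² = N·(3j₀)²·(3jₘ)² = 3/5
I = -1·√(0.6/4π) = -0.21850969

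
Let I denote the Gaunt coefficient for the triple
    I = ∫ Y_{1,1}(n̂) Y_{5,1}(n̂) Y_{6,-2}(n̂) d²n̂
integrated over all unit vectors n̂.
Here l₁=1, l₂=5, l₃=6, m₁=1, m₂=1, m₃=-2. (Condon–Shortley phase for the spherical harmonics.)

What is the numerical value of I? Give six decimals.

Checks pass: Σm=0; 12 even; l₃=6∈[4,6].
(2·1+1)(2·5+1)(2·6+1) = 429
Δ: 0! 2! 10! / 13! → 1/858
sum: t=0:+1/14400 = 1/14400
3j²(1 5 6; 0 0 0) = Δ·Π!·Σ² = 6/143  (sign +1)
sum: t=0:+1/34560 = 1/34560
3j²(1 5 6; 1 1 -2) = Δ·Π!·Σ² = 14/429  (sign +1)
combine: 4πI² = 429·6/143·14/429 = 84/143
take √, sign +1: I = 0.21620548

0.216205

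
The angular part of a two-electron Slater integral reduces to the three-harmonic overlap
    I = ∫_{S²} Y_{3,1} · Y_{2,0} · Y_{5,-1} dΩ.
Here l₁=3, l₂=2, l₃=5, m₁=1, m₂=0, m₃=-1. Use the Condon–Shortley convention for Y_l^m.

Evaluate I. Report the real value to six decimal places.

Rules hold: Σm=0, L=10 even, 1≤5≤5.
N = 7·5·11 = 385
Δ = 0!·6!·4!/11! = 1/2310
Racah Σ t=0..0: t=0:+1/144 = 1/144
⇒ 3j(3 2 5; 0 0 0)² = 10/231, sgn -1
Racah Σ t=0..0: t=0:+1/192 = 1/192
⇒ 3j(3 2 5; 1 0 -1)² = 3/77, sgn +1
4πI² = N·(3j₀)²·(3jₘ)² = 50/77
I = -1·√(0.649351/4π) = -0.22731846

-0.227318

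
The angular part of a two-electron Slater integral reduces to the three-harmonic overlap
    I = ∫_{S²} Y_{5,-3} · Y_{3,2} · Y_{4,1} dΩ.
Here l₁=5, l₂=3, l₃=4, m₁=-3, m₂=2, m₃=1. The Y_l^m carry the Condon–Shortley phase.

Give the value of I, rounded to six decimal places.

Checks pass: Σm=0; 12 even; l₃=4∈[2,8].
(2·5+1)(2·3+1)(2·4+1) = 693
Δ: 4! 6! 2! / 13! → 1/180180
sum: t=1:−1/576 t=2:+1/144 t=3:−1/576 = 1/288
3j²(5 3 4; 0 0 0) = Δ·Π!·Σ² = 20/1001  (sign +1)
sum: t=3:−1/1440 t=4:+1/1152 = 1/5760
3j²(5 3 4; -3 2 1) = Δ·Π!·Σ² = 1/858  (sign -1)
combine: 4πI² = 693·20/1001·1/858 = 30/1859
take √, sign -1: I = -0.03583571

-0.035836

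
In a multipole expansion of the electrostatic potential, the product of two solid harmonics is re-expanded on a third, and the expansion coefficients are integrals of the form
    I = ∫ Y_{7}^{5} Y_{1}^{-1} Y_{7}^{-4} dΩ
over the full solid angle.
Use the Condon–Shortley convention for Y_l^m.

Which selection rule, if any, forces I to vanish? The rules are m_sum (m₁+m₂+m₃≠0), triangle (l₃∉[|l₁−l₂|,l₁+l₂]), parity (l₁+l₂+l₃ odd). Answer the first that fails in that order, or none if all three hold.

m₁+m₂+m₃ = 5 − 1 − 4 = 0  ✓
triangle: |7−1|=6 ≤ l₃=7 ≤ 7+1=8  ✓
parity: l₁+l₂+l₃ = 15 is odd  ✗

parity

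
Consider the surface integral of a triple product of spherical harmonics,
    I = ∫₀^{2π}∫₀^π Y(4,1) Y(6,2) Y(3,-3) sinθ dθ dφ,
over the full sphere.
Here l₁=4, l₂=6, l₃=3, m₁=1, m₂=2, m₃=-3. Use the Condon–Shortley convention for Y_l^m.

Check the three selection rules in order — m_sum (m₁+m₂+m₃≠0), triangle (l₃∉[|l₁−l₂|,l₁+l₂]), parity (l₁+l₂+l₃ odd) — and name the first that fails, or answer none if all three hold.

parity

m₁+m₂+m₃ = 1 + 2 − 3 = 0  ✓
triangle: |4−6|=2 ≤ l₃=3 ≤ 4+6=10  ✓
parity: l₁+l₂+l₃ = 13 is odd  ✗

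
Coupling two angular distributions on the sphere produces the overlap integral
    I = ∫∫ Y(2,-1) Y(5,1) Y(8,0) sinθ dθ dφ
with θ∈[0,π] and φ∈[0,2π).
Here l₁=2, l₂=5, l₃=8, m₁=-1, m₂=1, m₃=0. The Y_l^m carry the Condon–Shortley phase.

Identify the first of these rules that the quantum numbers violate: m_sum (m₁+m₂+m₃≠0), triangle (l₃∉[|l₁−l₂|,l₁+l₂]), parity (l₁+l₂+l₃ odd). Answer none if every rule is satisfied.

azimuthal sum: -1 + 1 + 0 = 0  ✓
3 ≤ 8 ≤ 7 (triangle on l)  ✗
L = 2 + 5 + 8 = 15 (odd)

triangle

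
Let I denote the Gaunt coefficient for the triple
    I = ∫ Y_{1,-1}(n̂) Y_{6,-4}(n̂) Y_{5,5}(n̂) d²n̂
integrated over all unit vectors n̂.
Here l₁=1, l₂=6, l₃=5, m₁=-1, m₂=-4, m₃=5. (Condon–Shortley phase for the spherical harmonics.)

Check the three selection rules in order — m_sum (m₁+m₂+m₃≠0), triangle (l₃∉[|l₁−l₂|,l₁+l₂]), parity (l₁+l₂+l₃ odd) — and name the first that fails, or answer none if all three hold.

none

m₁+m₂+m₃ = -1 − 4 + 5 = 0  ✓
triangle: |1−6|=5 ≤ l₃=5 ≤ 1+6=7  ✓
parity: l₁+l₂+l₃ = 12 is even  ✓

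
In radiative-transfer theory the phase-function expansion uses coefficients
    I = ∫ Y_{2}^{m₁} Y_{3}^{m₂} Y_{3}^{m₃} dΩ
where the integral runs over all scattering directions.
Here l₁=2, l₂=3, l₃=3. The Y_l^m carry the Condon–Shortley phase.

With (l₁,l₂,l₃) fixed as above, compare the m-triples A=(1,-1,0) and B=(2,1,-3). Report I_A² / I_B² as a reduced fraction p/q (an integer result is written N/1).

1/5

Shared (l₁,l₂,l₃)=(2,3,3): N and (l;000)² cancel in I_A²/I_B².
A: Δ = 2!·2!·4!/9! = 1/3780; Racah Σ t=0..1: t=0:+1/8 t=1:−1/12 = 1/24; ⇒ 3j(2 3 3; 1 -1 0)² = 1/210, sgn -1
B: Δ = 2!·2!·4!/9! = 1/3780; Racah Σ t=0..0: t=0:+1/96 = 1/96; ⇒ 3j(2 3 3; 2 1 -3)² = 1/42, sgn +1
I_A²/I_B² = (1/210)/(1/42) = 1/5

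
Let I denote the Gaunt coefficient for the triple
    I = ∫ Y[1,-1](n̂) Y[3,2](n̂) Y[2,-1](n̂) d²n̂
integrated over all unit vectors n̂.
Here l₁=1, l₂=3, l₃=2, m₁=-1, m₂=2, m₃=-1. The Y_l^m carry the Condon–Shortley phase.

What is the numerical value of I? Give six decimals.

m-sum 0 ✓  L=6 even ✓  2≤2≤4 ✓
Π(2lᵢ+1) = 3×7×5 = 105
triangle coeff Δ(1,3,2) = 1/105
Σ_t [1,1]: t=1:−1/4 = -1/4
(3j)²=3/35 [(1 3 2; 0 0 0)], sign=-1
Σ_t [2,2]: t=2:+1/12 = 1/12
(3j)²=2/21 [(1 3 2; -1 2 -1)], sign=-1
⇒ 4πI² = 6/7
I = (+1)√(6/7/(4π)) = 0.26116903

0.261169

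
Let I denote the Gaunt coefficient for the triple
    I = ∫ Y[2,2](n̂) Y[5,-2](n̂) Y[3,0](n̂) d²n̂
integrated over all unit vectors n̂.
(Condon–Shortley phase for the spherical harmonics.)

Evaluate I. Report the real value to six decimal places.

0.141758

Rules hold: Σm=0, L=10 even, 3≤3≤7.
N = 5·11·7 = 385
Δ = 4!·0!·6!/11! = 1/2310
Racah Σ t=2..2: t=2:+1/144 = 1/144
⇒ 3j(2 5 3; 0 0 0)² = 10/231, sgn -1
Racah Σ t=0..0: t=0:+1/864 = 1/864
⇒ 3j(2 5 3; 2 -2 0)² = 1/66, sgn -1
4πI² = N·(3j₀)²·(3jₘ)² = 25/99
I = +1·√(0.252525/4π) = 0.14175797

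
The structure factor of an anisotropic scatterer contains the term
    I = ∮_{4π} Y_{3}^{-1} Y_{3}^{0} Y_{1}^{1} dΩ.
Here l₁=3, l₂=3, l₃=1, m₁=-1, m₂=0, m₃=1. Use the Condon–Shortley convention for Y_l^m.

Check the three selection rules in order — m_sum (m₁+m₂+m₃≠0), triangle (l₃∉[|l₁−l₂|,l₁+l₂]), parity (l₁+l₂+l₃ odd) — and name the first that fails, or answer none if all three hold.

parity

azimuthal sum: -1 + 0 + 1 = 0  ✓
0 ≤ 1 ≤ 6 (triangle on l)  ✓
L = 3 + 3 + 1 = 7 (odd)  ✗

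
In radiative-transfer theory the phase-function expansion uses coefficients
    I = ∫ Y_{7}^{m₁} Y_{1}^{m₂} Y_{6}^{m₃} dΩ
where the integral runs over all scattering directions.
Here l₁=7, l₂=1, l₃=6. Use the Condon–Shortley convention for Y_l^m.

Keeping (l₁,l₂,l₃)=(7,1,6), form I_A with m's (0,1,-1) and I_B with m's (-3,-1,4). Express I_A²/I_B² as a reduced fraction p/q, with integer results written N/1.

7/2

Shared (l₁,l₂,l₃)=(7,1,6): N and (l;000)² cancel in I_A²/I_B².
A: Δ = 2!·12!·0!/15! = 1/1365; Racah Σ t=2..2: t=2:+1/1209600 = 1/1209600; ⇒ 3j(7 1 6; 0 1 -1)² = 1/65, sgn -1
B: Δ = 2!·12!·0!/15! = 1/1365; Racah Σ t=0..0: t=0:+1/14515200 = 1/14515200; ⇒ 3j(7 1 6; -3 -1 4)² = 2/455, sgn +1
I_A²/I_B² = (1/65)/(2/455) = 7/2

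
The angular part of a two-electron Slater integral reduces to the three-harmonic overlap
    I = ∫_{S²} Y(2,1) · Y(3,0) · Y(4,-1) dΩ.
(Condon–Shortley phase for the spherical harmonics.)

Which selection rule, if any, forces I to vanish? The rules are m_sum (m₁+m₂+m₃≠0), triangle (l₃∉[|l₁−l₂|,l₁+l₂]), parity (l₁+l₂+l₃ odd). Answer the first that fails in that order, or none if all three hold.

Σmᵢ = 0  ✓
l₃∈[|l₁−l₂|,l₁+l₂]=[1,5], have l₃=4  ✓
Σlᵢ = 9 ⇒ odd  ✗

parity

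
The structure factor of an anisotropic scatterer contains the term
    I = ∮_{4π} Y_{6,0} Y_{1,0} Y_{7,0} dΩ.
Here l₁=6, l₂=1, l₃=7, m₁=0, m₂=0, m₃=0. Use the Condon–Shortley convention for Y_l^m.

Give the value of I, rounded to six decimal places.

Rules hold: Σm=0, L=14 even, 5≤7≤7.
N = 13·3·15 = 585
Δ = 0!·12!·2!/15! = 1/1365
Racah Σ t=0..0: t=0:+1/518400 = 1/518400
⇒ 3j(6 1 7; 0 0 0)² = 7/195, sgn -1
(m-triple is (0,0,0) — same symbol as above.)
4πI² = N·(3j₀)²·(3jₘ)² = 49/65
I = +1·√(0.753846/4π) = 0.24492687

0.244927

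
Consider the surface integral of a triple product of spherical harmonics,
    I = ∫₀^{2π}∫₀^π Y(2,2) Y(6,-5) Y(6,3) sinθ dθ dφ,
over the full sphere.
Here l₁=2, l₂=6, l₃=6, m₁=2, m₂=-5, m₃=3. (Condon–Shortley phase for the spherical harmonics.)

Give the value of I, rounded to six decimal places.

Rules hold: Σm=0, L=14 even, 4≤6≤8.
N = 5·13·13 = 845
Δ = 2!·2!·10!/15! = 1/90090
Racah Σ t=0..2: t=0:+1/69120 t=1:−1/14400 t=2:+1/69120 = -7/172800
⇒ 3j(2 6 6; 0 0 0)² = 14/715, sgn -1
Racah Σ t=0..0: t=0:+1/1451520 = 1/1451520
⇒ 3j(2 6 6; 2 -5 3)² = 1/91, sgn -1
4πI² = N·(3j₀)²·(3jₘ)² = 2/11
I = +1·√(0.181818/4π) = 0.12028562

0.120286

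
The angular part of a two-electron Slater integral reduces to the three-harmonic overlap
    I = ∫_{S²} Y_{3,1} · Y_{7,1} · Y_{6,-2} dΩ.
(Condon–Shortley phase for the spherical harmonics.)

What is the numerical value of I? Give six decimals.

Checks pass: Σm=0; 16 even; l₃=6∈[4,10].
(2·3+1)(2·7+1)(2·6+1) = 1365
Δ: 4! 2! 10! / 17! → 1/2042040
sum: t=1:−1/207360 t=2:+1/57600 t=3:−1/207360 = 1/129600
3j²(3 7 6; 0 0 0) = Δ·Π!·Σ² = 168/12155  (sign +1)
sum: t=0:+1/3870720 t=1:−1/181440 t=2:+1/138240 = 23/11612160
3j²(3 7 6; 1 1 -2) = Δ·Π!·Σ² = 529/204204  (sign +1)
combine: 4πI² = 1365·168/12155·529/204204 = 22218/454597
take √, sign +1: I = 0.06236404

0.062364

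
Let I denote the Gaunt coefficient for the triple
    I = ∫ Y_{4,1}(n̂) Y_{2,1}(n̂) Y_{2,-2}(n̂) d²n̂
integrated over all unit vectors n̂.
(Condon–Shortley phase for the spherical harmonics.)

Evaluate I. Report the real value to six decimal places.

m-sum 0 ✓  L=8 even ✓  2≤2≤6 ✓
Π(2lᵢ+1) = 9×5×5 = 225
triangle coeff Δ(4,2,2) = 1/630
Σ_t [2,2]: t=2:+1/16 = 1/16
(3j)²=2/35 [(4 2 2; 0 0 0)], sign=+1
Σ_t [3,3]: t=3:−1/144 = -1/144
(3j)²=1/126 [(4 2 2; 1 1 -2)], sign=-1
⇒ 4πI² = 5/49
I = (-1)√(5/49/(4π)) = -0.09011188

-0.090112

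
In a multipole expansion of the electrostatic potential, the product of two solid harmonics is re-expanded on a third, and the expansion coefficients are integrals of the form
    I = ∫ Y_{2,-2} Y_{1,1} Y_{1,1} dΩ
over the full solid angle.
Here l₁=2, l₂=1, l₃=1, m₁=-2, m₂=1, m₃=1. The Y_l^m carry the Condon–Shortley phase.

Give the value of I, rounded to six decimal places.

Checks pass: Σm=0; 4 even; l₃=1∈[1,3].
(2·2+1)(2·1+1)(2·1+1) = 45
Δ: 2! 2! 0! / 5! → 1/30
sum: t=1:−1/1 = -1/1
3j²(2 1 1; 0 0 0) = Δ·Π!·Σ² = 2/15  (sign +1)
sum: t=2:+1/4 = 1/4
3j²(2 1 1; -2 1 1) = Δ·Π!·Σ² = 1/5  (sign +1)
combine: 4πI² = 45·2/15·1/5 = 6/5
take √, sign +1: I = 0.30901936

0.309019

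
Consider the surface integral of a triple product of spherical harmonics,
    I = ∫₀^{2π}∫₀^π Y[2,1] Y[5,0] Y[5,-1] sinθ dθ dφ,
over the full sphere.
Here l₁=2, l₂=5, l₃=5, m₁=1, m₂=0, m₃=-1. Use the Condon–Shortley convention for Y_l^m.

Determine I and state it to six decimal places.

-0.036166

Checks pass: Σm=0; 12 even; l₃=5∈[3,7].
(2·2+1)(2·5+1)(2·5+1) = 605
Δ: 2! 2! 8! / 13! → 1/38610
sum: t=0:+1/2880 t=1:−1/576 t=2:+1/2880 = -1/960
3j²(2 5 5; 0 0 0) = Δ·Π!·Σ² = 10/429  (sign +1)
sum: t=0:+1/1440 t=1:−1/1152 = -1/5760
3j²(2 5 5; 1 0 -1) = Δ·Π!·Σ² = 1/858  (sign -1)
combine: 4πI² = 605·10/429·1/858 = 25/1521
take √, sign -1: I = -0.03616600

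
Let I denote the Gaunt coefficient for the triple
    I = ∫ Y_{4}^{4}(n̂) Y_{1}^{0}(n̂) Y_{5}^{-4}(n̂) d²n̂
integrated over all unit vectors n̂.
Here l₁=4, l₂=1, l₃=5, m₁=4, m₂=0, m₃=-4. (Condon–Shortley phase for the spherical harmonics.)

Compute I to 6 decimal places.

0.147319

Checks pass: Σm=0; 10 even; l₃=5∈[3,5].
(2·4+1)(2·1+1)(2·5+1) = 297
Δ: 0! 8! 2! / 11! → 1/495
sum: t=0:+1/576 = 1/576
3j²(4 1 5; 0 0 0) = Δ·Π!·Σ² = 5/99  (sign -1)
sum: t=0:+1/40320 = 1/40320
3j²(4 1 5; 4 0 -4) = Δ·Π!·Σ² = 1/55  (sign -1)
combine: 4πI² = 297·5/99·1/55 = 3/11
take √, sign +1: I = 0.14731920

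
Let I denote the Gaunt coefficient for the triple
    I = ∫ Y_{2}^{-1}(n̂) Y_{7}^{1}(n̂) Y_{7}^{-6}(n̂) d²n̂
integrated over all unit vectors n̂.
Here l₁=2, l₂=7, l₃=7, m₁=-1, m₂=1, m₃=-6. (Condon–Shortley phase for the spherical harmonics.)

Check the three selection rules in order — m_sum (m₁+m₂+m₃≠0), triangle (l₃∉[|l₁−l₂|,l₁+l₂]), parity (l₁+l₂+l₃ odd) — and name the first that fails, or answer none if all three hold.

azimuthal sum: -1 + 1 − 6 = -6  ✗
5 ≤ 7 ≤ 9 (triangle on l)
L = 2 + 7 + 7 = 16 (even)

m_sum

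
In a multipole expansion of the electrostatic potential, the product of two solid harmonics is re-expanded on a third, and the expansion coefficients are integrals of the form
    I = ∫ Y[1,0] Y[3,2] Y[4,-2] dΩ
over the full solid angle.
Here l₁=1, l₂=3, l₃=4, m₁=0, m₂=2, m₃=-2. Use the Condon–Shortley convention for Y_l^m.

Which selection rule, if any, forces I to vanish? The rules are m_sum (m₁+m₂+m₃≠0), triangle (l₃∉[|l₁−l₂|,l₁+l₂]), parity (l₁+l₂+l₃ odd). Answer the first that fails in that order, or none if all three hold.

Σmᵢ = 0  ✓
l₃∈[|l₁−l₂|,l₁+l₂]=[2,4], have l₃=4  ✓
Σlᵢ = 8 ⇒ even  ✓

none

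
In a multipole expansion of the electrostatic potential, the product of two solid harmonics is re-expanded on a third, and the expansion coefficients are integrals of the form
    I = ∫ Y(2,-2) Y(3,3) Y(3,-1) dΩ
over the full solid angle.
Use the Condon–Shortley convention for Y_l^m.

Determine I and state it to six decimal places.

m-sum 0 ✓  L=8 even ✓  1≤3≤5 ✓
Π(2lᵢ+1) = 5×7×7 = 245
triangle coeff Δ(2,3,3) = 1/3780
Σ_t [0,2]: t=0:+1/24 t=1:−1/4 t=2:+1/24 = -1/6
(3j)²=4/105 [(2 3 3; 0 0 0)], sign=+1
Σ_t [2,2]: t=2:+1/96 = 1/96
(3j)²=1/42 [(2 3 3; -2 3 -1)], sign=+1
⇒ 4πI² = 2/9
I = (+1)√(2/9/(4π)) = 0.13298076

0.132981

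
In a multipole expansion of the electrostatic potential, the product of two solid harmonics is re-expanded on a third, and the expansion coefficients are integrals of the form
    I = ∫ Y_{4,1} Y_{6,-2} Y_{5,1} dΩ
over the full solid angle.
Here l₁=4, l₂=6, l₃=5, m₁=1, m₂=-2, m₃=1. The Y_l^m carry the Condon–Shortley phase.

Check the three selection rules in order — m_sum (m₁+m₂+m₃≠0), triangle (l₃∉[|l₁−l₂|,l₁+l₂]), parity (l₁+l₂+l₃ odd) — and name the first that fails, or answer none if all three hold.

parity

Σmᵢ = 0  ✓
l₃∈[|l₁−l₂|,l₁+l₂]=[2,10], have l₃=5  ✓
Σlᵢ = 15 ⇒ odd  ✗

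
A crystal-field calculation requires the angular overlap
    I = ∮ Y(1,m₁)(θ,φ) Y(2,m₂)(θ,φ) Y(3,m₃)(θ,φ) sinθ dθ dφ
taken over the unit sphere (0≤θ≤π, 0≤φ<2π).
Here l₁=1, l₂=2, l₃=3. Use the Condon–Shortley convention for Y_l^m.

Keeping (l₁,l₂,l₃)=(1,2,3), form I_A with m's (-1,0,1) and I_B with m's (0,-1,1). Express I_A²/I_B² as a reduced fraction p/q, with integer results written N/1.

Same 1,2,3: normalisation and zero-m 3j drop out of the ratio.
A: Δ: 0! 2! 4! / 7! → 1/105; sum: t=0:+1/8 = 1/8; 3j²(1 2 3; -1 0 1) = Δ·Π!·Σ² = 2/35  (sign +1)
B: Δ: 0! 2! 4! / 7! → 1/105; sum: t=0:+1/6 = 1/6; 3j²(1 2 3; 0 -1 1) = Δ·Π!·Σ² = 8/105  (sign +1)
I_A²/I_B² = (2/35)/(8/105) = 3/4

3/4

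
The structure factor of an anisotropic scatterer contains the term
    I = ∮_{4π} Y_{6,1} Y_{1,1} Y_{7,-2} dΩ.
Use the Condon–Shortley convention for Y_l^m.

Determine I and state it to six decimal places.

0.209937

Checks pass: Σm=0; 14 even; l₃=7∈[5,7].
(2·6+1)(2·1+1)(2·7+1) = 585
Δ: 0! 12! 2! / 15! → 1/1365
sum: t=0:+1/518400 = 1/518400
3j²(6 1 7; 0 0 0) = Δ·Π!·Σ² = 7/195  (sign -1)
sum: t=0:+1/1209600 = 1/1209600
3j²(6 1 7; 1 1 -2) = Δ·Π!·Σ² = 12/455  (sign -1)
combine: 4πI² = 585·7/195·12/455 = 36/65
take √, sign +1: I = 0.20993732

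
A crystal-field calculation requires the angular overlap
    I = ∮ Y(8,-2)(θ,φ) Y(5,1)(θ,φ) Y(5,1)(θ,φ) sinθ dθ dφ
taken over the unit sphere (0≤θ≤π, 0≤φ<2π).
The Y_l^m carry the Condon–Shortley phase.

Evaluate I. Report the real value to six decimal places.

m-sum 0 ✓  L=18 even ✓  3≤5≤13 ✓
Π(2lᵢ+1) = 17×11×11 = 2057
triangle coeff Δ(8,5,5) = 1/37413090
Σ_t [3,5]: t=3:−1/1036800 t=4:+1/331776 t=5:−1/1036800 = 1/921600
(3j)²=490/46189 [(8 5 5; 0 0 0)], sign=-1
Σ_t [4,6]: t=4:+1/1658880 t=5:−1/518400 t=6:+1/1658880 = -1/1382400
(3j)²=504/46189 [(8 5 5; -2 1 1)], sign=-1
⇒ 4πI² = 246960/1037153
I = (+1)√(246960/1037153/(4π)) = 0.13765341

0.137653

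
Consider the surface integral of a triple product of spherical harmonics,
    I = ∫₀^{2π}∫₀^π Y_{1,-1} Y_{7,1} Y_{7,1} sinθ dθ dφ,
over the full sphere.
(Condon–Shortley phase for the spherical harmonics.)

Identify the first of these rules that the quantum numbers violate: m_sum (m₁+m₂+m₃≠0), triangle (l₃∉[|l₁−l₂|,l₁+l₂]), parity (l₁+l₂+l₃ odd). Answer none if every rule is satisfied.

azimuthal sum: -1 + 1 + 1 = 1  ✗
6 ≤ 7 ≤ 8 (triangle on l)
L = 1 + 7 + 7 = 15 (odd)

m_sum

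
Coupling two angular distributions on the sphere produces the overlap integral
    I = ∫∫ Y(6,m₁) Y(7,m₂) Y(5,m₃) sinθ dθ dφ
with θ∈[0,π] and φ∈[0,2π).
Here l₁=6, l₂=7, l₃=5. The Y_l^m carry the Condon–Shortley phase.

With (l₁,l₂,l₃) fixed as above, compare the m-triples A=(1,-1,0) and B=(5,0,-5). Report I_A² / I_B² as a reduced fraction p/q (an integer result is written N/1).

867/539

Shared (l₁,l₂,l₃)=(6,7,5): N and (l;000)² cancel in I_A²/I_B².
A: Δ = 8!·4!·6!/19! = 1/174594420; Racah Σ t=1..5: t=1:−1/14515200 t=2:+1/414720 t=3:−1/103680 t=4:+1/165888 t=5:−1/2073600 = -17/9676800; ⇒ 3j(6 7 5; 1 -1 0)² = 85/19019, sgn +1
B: Δ = 8!·4!·6!/19! = 1/174594420; Racah Σ t=1..1: t=1:−1/87091200 = -1/87091200; ⇒ 3j(6 7 5; 5 0 -5)² = 35/12597, sgn -1
I_A²/I_B² = (85/19019)/(35/12597) = 867/539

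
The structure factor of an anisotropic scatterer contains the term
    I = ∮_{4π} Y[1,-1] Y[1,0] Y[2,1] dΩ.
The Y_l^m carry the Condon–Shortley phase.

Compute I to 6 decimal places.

m-sum 0 ✓  L=4 even ✓  0≤2≤2 ✓
Π(2lᵢ+1) = 3×3×5 = 45
triangle coeff Δ(1,1,2) = 1/30
Σ_t [0,0]: t=0:+1/1 = 1/1
(3j)²=2/15 [(1 1 2; 0 0 0)], sign=+1
Σ_t [0,0]: t=0:+1/2 = 1/2
(3j)²=1/10 [(1 1 2; -1 0 1)], sign=-1
⇒ 4πI² = 3/5
I = (-1)√(3/5/(4π)) = -0.21850969

-0.218510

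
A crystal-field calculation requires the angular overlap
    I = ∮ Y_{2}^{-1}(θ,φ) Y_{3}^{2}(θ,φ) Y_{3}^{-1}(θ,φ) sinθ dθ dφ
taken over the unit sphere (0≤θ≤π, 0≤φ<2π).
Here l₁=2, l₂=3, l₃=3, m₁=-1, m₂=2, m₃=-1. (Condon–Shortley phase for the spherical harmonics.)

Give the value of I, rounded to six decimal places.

Checks pass: Σm=0; 8 even; l₃=3∈[1,5].
(2·2+1)(2·3+1)(2·3+1) = 245
Δ: 2! 2! 4! / 9! → 1/3780
sum: t=0:+1/24 t=1:−1/4 t=2:+1/24 = -1/6
3j²(2 3 3; 0 0 0) = Δ·Π!·Σ² = 4/105  (sign +1)
sum: t=1:−1/48 t=2:+1/12 = 1/16
3j²(2 3 3; -1 2 -1) = Δ·Π!·Σ² = 1/28  (sign +1)
combine: 4πI² = 245·4/105·1/28 = 1/3
take √, sign +1: I = 0.16286750

0.162868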